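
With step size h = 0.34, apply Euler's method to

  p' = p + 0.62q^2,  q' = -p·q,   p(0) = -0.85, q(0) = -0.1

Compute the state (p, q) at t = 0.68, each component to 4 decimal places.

Euler on (p,q): p_{n+1} = p_n + h·p', q_{n+1} = q_n + h·q'.
0.000000: (-0.850000, -0.100000); f=(-0.843800, -0.085000) → (-1.136892, -0.128900)
0.340000: (-1.136892, -0.128900); f=(-1.126591, -0.146545) → (-1.519933, -0.178725)
(p(0.68), q(0.68)) ≈ (-1.5199, -0.1787)

-1.5199, -0.1787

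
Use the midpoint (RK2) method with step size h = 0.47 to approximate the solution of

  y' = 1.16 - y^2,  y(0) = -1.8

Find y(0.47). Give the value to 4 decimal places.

Midpoint: k1 = f(x_n, y_n); k2 = f(x_n + h/2, y_n + (h/2)·k1); y_{n+1} = y_n + h·k2.
x=0.000000, y=-1.800000:
  k1 = f(0.000000, -1.800000) = -2.080000
  k2 = f(0.235000, -2.288800) = -4.078605
  y ← -1.800000 + 0.47·(-4.078605) = -3.716945
y(0.47) ≈ -3.7169

-3.7169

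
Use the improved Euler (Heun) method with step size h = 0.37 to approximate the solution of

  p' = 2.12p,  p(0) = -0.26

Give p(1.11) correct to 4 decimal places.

Heun: k1 = f(s_n, p_n); k2 = f(s_n + h, p_n + h·k1); p_{n+1} = p_n + (h/2)·(k1 + k2).
s=0.000000, p=-0.260000:
  k1 = f(0.000000, -0.260000) = -0.551200
  k2 = f(0.370000, -0.463944) = -0.983561
  p ← -0.260000 + (0.37/2)·(-0.551200 + (-0.983561)) = -0.543931
s=0.370000, p=-0.543931:
  k1 = f(0.370000, -0.543931) = -1.153133
  k2 = f(0.740000, -0.970590) = -2.057651
  p ← -0.543931 + (0.37/2)·(-1.153133 + (-2.057651)) = -1.137926
s=0.740000, p=-1.137926:
  k1 = f(0.740000, -1.137926) = -2.412403
  k2 = f(1.110000, -2.030515) = -4.304692
  p ← -1.137926 + (0.37/2)·(-2.412403 + (-4.304692)) = -2.380589
p(1.11) ≈ -2.3806

-2.3806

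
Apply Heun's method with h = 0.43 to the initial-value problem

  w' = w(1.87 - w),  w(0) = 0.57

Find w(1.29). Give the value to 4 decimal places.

1.5242

Heun: k1 = f(x_n, w_n); k2 = f(x_n + h, w_n + h·k1); w_{n+1} = w_n + (h/2)·(k1 + k2).
x=0.000000, w=0.570000:
  k1 = f(0.000000, 0.570000) = 0.741000
  k2 = f(0.430000, 0.888630) = 0.872075
  w ← 0.570000 + (0.43/2)·(0.741000 + 0.872075) = 0.916811
x=0.430000, w=0.916811:
  k1 = f(0.430000, 0.916811) = 0.873894
  k2 = f(0.860000, 1.292586) = 0.746358
  w ← 0.916811 + (0.43/2)·(0.873894 + 0.746358) = 1.265165
x=0.860000, w=1.265165:
  k1 = f(0.860000, 1.265165) = 0.765216
  k2 = f(1.290000, 1.594208) = 0.439670
  w ← 1.265165 + (0.43/2)·(0.765216 + 0.439670) = 1.524216
w(1.29) ≈ 1.5242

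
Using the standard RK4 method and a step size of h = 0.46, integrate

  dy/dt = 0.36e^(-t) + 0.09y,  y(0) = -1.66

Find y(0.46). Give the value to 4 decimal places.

-1.5944

RK4: k1 = f(t_n, y_n); k2 = f(t_n + h/2, y_n + (h/2)·k1); k3 = f(t_n + h/2, y_n + (h/2)·k2); k4 = f(t_n + h, y_n + h·k3); y_{n+1} = y_n + (h/6)·(k1 + 2k2 + 2k3 + k4).
t=0.000000, y=-1.660000:
  k1 = f(0.000000, -1.660000) = 0.210600
  k2 = f(0.230000, -1.611562) = 0.140992
  k3 = f(0.230000, -1.627572) = 0.139551
  k4 = f(0.460000, -1.595807) = 0.083640
  y ← -1.660000 + (0.46/6)·(k1 + 2k2 + 2k3 + k4) = -1.594425
y(0.46) ≈ -1.5944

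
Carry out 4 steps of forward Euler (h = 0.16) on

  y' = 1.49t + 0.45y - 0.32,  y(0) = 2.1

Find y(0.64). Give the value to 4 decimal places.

2.7854

Euler: y_{n+1} = y_n + h·f(t_n, y_n).
t=0.000000, y=2.100000: f=0.625000 → y ← 2.100000 + 0.16·0.625000 = 2.200000
t=0.160000, y=2.200000: f=0.908400 → y ← 2.200000 + 0.16·0.908400 = 2.345344
t=0.320000, y=2.345344: f=1.212205 → y ← 2.345344 + 0.16·1.212205 = 2.539297
t=0.480000, y=2.539297: f=1.537884 → y ← 2.539297 + 0.16·1.537884 = 2.785358
y(0.64) ≈ 2.7854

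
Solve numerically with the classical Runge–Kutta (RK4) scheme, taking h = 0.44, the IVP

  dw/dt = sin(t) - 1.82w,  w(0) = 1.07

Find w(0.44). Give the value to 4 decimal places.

0.5577

RK4: k1 = f(t_n, w_n); k2 = f(t_n + h/2, w_n + (h/2)·k1); k3 = f(t_n + h/2, w_n + (h/2)·k2); k4 = f(t_n + h, w_n + h·k3); w_{n+1} = w_n + (h/6)·(k1 + 2k2 + 2k3 + k4).
t=0.000000, w=1.070000:
  k1 = f(0.000000, 1.070000) = -1.947400
  k2 = f(0.220000, 0.641572) = -0.949431
  k3 = f(0.220000, 0.861125) = -1.349018
  k4 = f(0.440000, 0.476432) = -0.441167
  w ← 1.070000 + (0.44/6)·(k1 + 2k2 + 2k3 + k4) = 0.557733
w(0.44) ≈ 0.5577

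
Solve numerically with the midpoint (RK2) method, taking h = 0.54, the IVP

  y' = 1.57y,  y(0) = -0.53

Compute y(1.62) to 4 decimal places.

Midpoint: k1 = f(s_n, y_n); k2 = f(s_n + h/2, y_n + (h/2)·k1); y_{n+1} = y_n + h·k2.
s=0.000000, y=-0.530000:
  k1 = f(0.000000, -0.530000) = -0.832100
  k2 = f(0.270000, -0.754667) = -1.184827
  y ← -0.530000 + 0.54·(-1.184827) = -1.169807
s=0.540000, y=-1.169807:
  k1 = f(0.540000, -1.169807) = -1.836596
  k2 = f(0.810000, -1.665688) = -2.615130
  y ← -1.169807 + 0.54·(-2.615130) = -2.581977
s=1.080000, y=-2.581977:
  k1 = f(1.080000, -2.581977) = -4.053703
  k2 = f(1.350000, -3.676477) = -5.772068
  y ← -2.581977 + 0.54·(-5.772068) = -5.698894
y(1.62) ≈ -5.6989

-5.6989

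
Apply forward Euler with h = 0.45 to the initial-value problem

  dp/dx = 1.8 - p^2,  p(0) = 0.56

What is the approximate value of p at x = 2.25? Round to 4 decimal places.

Euler: p_{n+1} = p_n + h·f(x_n, p_n).
x=0.000000, p=0.560000: f=1.486400 → p ← 0.560000 + 0.45·1.486400 = 1.228880
x=0.450000, p=1.228880: f=0.289854 → p ← 1.228880 + 0.45·0.289854 = 1.359314
x=0.900000, p=1.359314: f=-0.047735 → p ← 1.359314 + 0.45·(-0.047735) = 1.337833
x=1.350000, p=1.337833: f=0.010202 → p ← 1.337833 + 0.45·0.010202 = 1.342424
x=1.800000, p=1.342424: f=-0.002103 → p ← 1.342424 + 0.45·(-0.002103) = 1.341478
p(2.25) ≈ 1.3415

1.3415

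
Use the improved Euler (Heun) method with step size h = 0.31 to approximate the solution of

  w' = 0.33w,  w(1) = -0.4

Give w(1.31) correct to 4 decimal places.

-0.4430

Heun: k1 = f(x_n, w_n); k2 = f(x_n + h, w_n + h·k1); w_{n+1} = w_n + (h/2)·(k1 + k2).
x=1.000000, w=-0.400000:
  k1 = f(1.000000, -0.400000) = -0.132000
  k2 = f(1.310000, -0.440920) = -0.145504
  w ← -0.400000 + (0.31/2)·(-0.132000 + (-0.145504)) = -0.443013
w(1.31) ≈ -0.4430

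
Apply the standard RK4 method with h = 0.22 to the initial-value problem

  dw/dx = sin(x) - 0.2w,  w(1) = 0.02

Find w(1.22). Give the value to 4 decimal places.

0.2116

RK4: k1 = f(x_n, w_n); k2 = f(x_n + h/2, w_n + (h/2)·k1); k3 = f(x_n + h/2, w_n + (h/2)·k2); k4 = f(x_n + h, w_n + h·k3); w_{n+1} = w_n + (h/6)·(k1 + 2k2 + 2k3 + k4).
x=1.000000, w=0.020000:
  k1 = f(1.000000, 0.020000) = 0.837471
  k2 = f(1.110000, 0.112122) = 0.873274
  k3 = f(1.110000, 0.116060) = 0.872487
  k4 = f(1.220000, 0.211947) = 0.896710
  w ← 0.020000 + (0.22/6)·(k1 + 2k2 + 2k3 + k4) = 0.211609
w(1.22) ≈ 0.2116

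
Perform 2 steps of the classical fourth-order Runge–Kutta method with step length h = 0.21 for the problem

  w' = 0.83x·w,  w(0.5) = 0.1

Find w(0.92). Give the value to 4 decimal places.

0.1281

RK4: k1 = f(x_n, w_n); k2 = f(x_n + h/2, w_n + (h/2)·k1); k3 = f(x_n + h/2, w_n + (h/2)·k2); k4 = f(x_n + h, w_n + h·k3); w_{n+1} = w_n + (h/6)·(k1 + 2k2 + 2k3 + k4).
x=0.500000, w=0.100000:
  k1 = f(0.500000, 0.100000) = 0.041500
  k2 = f(0.605000, 0.104358) = 0.052403
  k3 = f(0.605000, 0.105502) = 0.052978
  k4 = f(0.710000, 0.111125) = 0.065486
  w ← 0.100000 + (0.21/6)·(k1 + 2k2 + 2k3 + k4) = 0.111121
x=0.710000, w=0.111121:
  k1 = f(0.710000, 0.111121) = 0.065484
  k2 = f(0.815000, 0.117997) = 0.079819
  k3 = f(0.815000, 0.119502) = 0.080837
  k4 = f(0.920000, 0.128097) = 0.097815
  w ← 0.111121 + (0.21/6)·(k1 + 2k2 + 2k3 + k4) = 0.128083
w(0.92) ≈ 0.1281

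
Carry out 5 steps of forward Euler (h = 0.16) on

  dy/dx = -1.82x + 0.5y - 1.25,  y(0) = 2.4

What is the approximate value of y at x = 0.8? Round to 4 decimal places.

1.8484

Euler: y_{n+1} = y_n + h·f(x_n, y_n).
x=0.000000, y=2.400000: f=-0.050000 → y ← 2.400000 + 0.16·(-0.050000) = 2.392000
x=0.160000, y=2.392000: f=-0.345200 → y ← 2.392000 + 0.16·(-0.345200) = 2.336768
x=0.320000, y=2.336768: f=-0.664016 → y ← 2.336768 + 0.16·(-0.664016) = 2.230525
x=0.480000, y=2.230525: f=-1.008337 → y ← 2.230525 + 0.16·(-1.008337) = 2.069191
x=0.640000, y=2.069191: f=-1.380204 → y ← 2.069191 + 0.16·(-1.380204) = 1.848359
y(0.8) ≈ 1.8484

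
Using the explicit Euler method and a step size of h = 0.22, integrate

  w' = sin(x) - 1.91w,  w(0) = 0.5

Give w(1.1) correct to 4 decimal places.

0.3214

Euler: w_{n+1} = w_n + h·f(x_n, w_n).
x=0.000000, w=0.500000: f=-0.955000 → w ← 0.500000 + 0.22·(-0.955000) = 0.289900
x=0.220000, w=0.289900: f=-0.335479 → w ← 0.289900 + 0.22·(-0.335479) = 0.216095
x=0.440000, w=0.216095: f=0.013199 → w ← 0.216095 + 0.22·0.013199 = 0.218998
x=0.660000, w=0.218998: f=0.194830 → w ← 0.218998 + 0.22·0.194830 = 0.261861
x=0.880000, w=0.261861: f=0.270585 → w ← 0.261861 + 0.22·0.270585 = 0.321390
w(1.1) ≈ 0.3214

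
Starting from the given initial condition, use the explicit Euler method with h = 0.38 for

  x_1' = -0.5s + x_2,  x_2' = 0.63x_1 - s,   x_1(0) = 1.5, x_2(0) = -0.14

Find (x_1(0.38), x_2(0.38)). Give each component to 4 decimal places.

1.4468, 0.2191

Euler on (x_1,x_2): x_1_{n+1} = x_1_n + h·x_1', x_2_{n+1} = x_2_n + h·x_2'.
0.000000: (1.500000, -0.140000); f=(-0.140000, 0.945000) → (1.446800, 0.219100)
(x_1(0.38), x_2(0.38)) ≈ (1.4468, 0.2191)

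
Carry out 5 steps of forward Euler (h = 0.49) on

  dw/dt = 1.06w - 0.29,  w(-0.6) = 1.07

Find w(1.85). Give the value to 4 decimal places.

Euler: w_{n+1} = w_n + h·f(t_n, w_n).
t=-0.600000, w=1.070000: f=0.844200 → w ← 1.070000 + 0.49·0.844200 = 1.483658
t=-0.110000, w=1.483658: f=1.282677 → w ← 1.483658 + 0.49·1.282677 = 2.112170
t=0.380000, w=2.112170: f=1.948900 → w ← 2.112170 + 0.49·1.948900 = 3.067131
t=0.870000, w=3.067131: f=2.961159 → w ← 3.067131 + 0.49·2.961159 = 4.518099
t=1.360000, w=4.518099: f=4.499185 → w ← 4.518099 + 0.49·4.499185 = 6.722699
w(1.85) ≈ 6.7227

6.7227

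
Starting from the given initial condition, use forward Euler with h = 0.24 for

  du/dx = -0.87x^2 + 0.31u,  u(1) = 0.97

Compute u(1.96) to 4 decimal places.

-0.4461

Euler: u_{n+1} = u_n + h·f(x_n, u_n).
x=1.000000, u=0.970000: f=-0.569300 → u ← 0.970000 + 0.24·(-0.569300) = 0.833368
x=1.240000, u=0.833368: f=-1.079368 → u ← 0.833368 + 0.24·(-1.079368) = 0.574320
x=1.480000, u=0.574320: f=-1.727609 → u ← 0.574320 + 0.24·(-1.727609) = 0.159694
x=1.720000, u=0.159694: f=-2.524303 → u ← 0.159694 + 0.24·(-2.524303) = -0.446139
u(1.96) ≈ -0.4461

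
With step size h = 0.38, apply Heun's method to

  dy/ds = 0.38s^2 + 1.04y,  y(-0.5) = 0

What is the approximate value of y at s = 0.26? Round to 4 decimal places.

0.0450

Heun: k1 = f(s_n, y_n); k2 = f(s_n + h, y_n + h·k1); y_{n+1} = y_n + (h/2)·(k1 + k2).
s=-0.500000, y=0.000000:
  k1 = f(-0.500000, 0.000000) = 0.095000
  k2 = f(-0.120000, 0.036100) = 0.043016
  y ← 0.000000 + (0.38/2)·(0.095000 + 0.043016) = 0.026223
s=-0.120000, y=0.026223:
  k1 = f(-0.120000, 0.026223) = 0.032744
  k2 = f(0.260000, 0.038666) = 0.065900
  y ← 0.026223 + (0.38/2)·(0.032744 + 0.065900) = 0.044965
y(0.26) ≈ 0.0450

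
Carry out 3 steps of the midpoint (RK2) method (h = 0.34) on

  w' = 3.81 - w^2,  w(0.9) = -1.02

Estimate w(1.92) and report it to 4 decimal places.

1.6369

Midpoint: k1 = f(x_n, w_n); k2 = f(x_n + h/2, w_n + (h/2)·k1); w_{n+1} = w_n + h·k2.
x=0.900000, w=-1.020000:
  k1 = f(0.900000, -1.020000) = 2.769600
  k2 = f(1.070000, -0.549168) = 3.508415
  w ← -1.020000 + 0.34·3.508415 = 0.172861
x=1.240000, w=0.172861:
  k1 = f(1.240000, 0.172861) = 3.780119
  k2 = f(1.410000, 0.815481) = 3.144990
  w ← 0.172861 + 0.34·3.144990 = 1.242158
x=1.580000, w=1.242158:
  k1 = f(1.580000, 1.242158) = 2.267044
  k2 = f(1.750000, 1.627555) = 1.161064
  w ← 1.242158 + 0.34·1.161064 = 1.636919
w(1.92) ≈ 1.6369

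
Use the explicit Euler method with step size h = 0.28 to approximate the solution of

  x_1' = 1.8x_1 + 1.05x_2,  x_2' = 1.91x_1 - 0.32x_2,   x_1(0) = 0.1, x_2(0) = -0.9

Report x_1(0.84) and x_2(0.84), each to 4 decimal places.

Euler on (x_1,x_2): x_1_{n+1} = x_1_n + h·x_1', x_2_{n+1} = x_2_n + h·x_2'.
0.000000: (0.100000, -0.900000); f=(-0.765000, 0.479000) → (-0.114200, -0.765880)
0.280000: (-0.114200, -0.765880); f=(-1.009734, 0.026960) → (-0.396926, -0.758331)
0.560000: (-0.396926, -0.758331); f=(-1.510714, -0.515462) → (-0.819925, -0.902661)
(x_1(0.84), x_2(0.84)) ≈ (-0.8199, -0.9027)

-0.8199, -0.9027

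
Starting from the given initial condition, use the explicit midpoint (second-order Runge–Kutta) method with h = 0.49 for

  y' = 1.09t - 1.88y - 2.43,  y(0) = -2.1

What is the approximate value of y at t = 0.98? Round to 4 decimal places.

Midpoint: k1 = f(t_n, y_n); k2 = f(t_n + h/2, y_n + (h/2)·k1); y_{n+1} = y_n + h·k2.
t=0.000000, y=-2.100000:
  k1 = f(0.000000, -2.100000) = 1.518000
  k2 = f(0.245000, -1.728090) = 1.085859
  y ← -2.100000 + 0.49·1.085859 = -1.567929
t=0.490000, y=-1.567929:
  k1 = f(0.490000, -1.567929) = 1.051807
  k2 = f(0.735000, -1.310236) = 0.834394
  y ← -1.567929 + 0.49·0.834394 = -1.159076
y(0.98) ≈ -1.1591

-1.1591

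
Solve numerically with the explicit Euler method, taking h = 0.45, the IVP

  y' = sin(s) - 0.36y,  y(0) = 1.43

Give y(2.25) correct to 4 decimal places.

Euler: y_{n+1} = y_n + h·f(s_n, y_n).
s=0.000000, y=1.430000: f=-0.514800 → y ← 1.430000 + 0.45·(-0.514800) = 1.198340
s=0.450000, y=1.198340: f=0.003563 → y ← 1.198340 + 0.45·0.003563 = 1.199943
s=0.900000, y=1.199943: f=0.351347 → y ← 1.199943 + 0.45·0.351347 = 1.358050
s=1.350000, y=1.358050: f=0.486825 → y ← 1.358050 + 0.45·0.486825 = 1.577121
s=1.800000, y=1.577121: f=0.406084 → y ← 1.577121 + 0.45·0.406084 = 1.759859
y(2.25) ≈ 1.7599

1.7599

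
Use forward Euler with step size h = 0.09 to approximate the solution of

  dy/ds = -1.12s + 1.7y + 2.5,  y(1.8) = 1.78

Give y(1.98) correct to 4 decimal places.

2.4511

Euler: y_{n+1} = y_n + h·f(s_n, y_n).
s=1.800000, y=1.780000: f=3.510000 → y ← 1.780000 + 0.09·3.510000 = 2.095900
s=1.890000, y=2.095900: f=3.946230 → y ← 2.095900 + 0.09·3.946230 = 2.451061
y(1.98) ≈ 2.4511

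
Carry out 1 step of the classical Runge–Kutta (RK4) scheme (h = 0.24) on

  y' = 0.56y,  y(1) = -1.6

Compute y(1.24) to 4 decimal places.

-1.8302

RK4: k1 = f(s_n, y_n); k2 = f(s_n + h/2, y_n + (h/2)·k1); k3 = f(s_n + h/2, y_n + (h/2)·k2); k4 = f(s_n + h, y_n + h·k3); y_{n+1} = y_n + (h/6)·(k1 + 2k2 + 2k3 + k4).
s=1.000000, y=-1.600000:
  k1 = f(1.000000, -1.600000) = -0.896000
  k2 = f(1.120000, -1.707520) = -0.956211
  k3 = f(1.120000, -1.714745) = -0.960257
  k4 = f(1.240000, -1.830462) = -1.025059
  y ← -1.600000 + (0.24/6)·(k1 + 2k2 + 2k3 + k4) = -1.830160
y(1.24) ≈ -1.8302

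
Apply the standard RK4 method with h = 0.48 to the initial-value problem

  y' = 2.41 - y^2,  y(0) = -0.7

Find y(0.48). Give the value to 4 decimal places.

RK4: k1 = f(t_n, y_n); k2 = f(t_n + h/2, y_n + (h/2)·k1); k3 = f(t_n + h/2, y_n + (h/2)·k2); k4 = f(t_n + h, y_n + h·k3); y_{n+1} = y_n + (h/6)·(k1 + 2k2 + 2k3 + k4).
t=0.000000, y=-0.700000:
  k1 = f(0.000000, -0.700000) = 1.920000
  k2 = f(0.240000, -0.239200) = 2.352783
  k3 = f(0.240000, -0.135332) = 2.391685
  k4 = f(0.480000, 0.448009) = 2.209288
  y ← -0.700000 + (0.48/6)·(k1 + 2k2 + 2k3 + k4) = 0.389458
y(0.48) ≈ 0.3895

0.3895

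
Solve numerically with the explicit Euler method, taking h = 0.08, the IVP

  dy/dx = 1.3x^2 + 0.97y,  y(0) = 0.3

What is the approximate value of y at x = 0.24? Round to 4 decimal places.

Euler: y_{n+1} = y_n + h·f(x_n, y_n).
x=0.000000, y=0.300000: f=0.291000 → y ← 0.300000 + 0.08·0.291000 = 0.323280
x=0.080000, y=0.323280: f=0.321902 → y ← 0.323280 + 0.08·0.321902 = 0.349032
x=0.160000, y=0.349032: f=0.371841 → y ← 0.349032 + 0.08·0.371841 = 0.378779
y(0.24) ≈ 0.3788

0.3788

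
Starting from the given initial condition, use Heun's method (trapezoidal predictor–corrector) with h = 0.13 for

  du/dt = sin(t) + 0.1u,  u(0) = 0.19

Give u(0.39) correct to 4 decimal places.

0.2734

Heun: k1 = f(t_n, u_n); k2 = f(t_n + h, u_n + h·k1); u_{n+1} = u_n + (h/2)·(k1 + k2).
t=0.000000, u=0.190000:
  k1 = f(0.000000, 0.190000) = 0.019000
  k2 = f(0.130000, 0.192470) = 0.148881
  u ← 0.190000 + (0.13/2)·(0.019000 + 0.148881) = 0.200912
t=0.130000, u=0.200912:
  k1 = f(0.130000, 0.200912) = 0.149725
  k2 = f(0.260000, 0.220377) = 0.279118
  u ← 0.200912 + (0.13/2)·(0.149725 + 0.279118) = 0.228787
t=0.260000, u=0.228787:
  k1 = f(0.260000, 0.228787) = 0.279959
  k2 = f(0.390000, 0.265182) = 0.406707
  u ← 0.228787 + (0.13/2)·(0.279959 + 0.406707) = 0.273420
u(0.39) ≈ 0.2734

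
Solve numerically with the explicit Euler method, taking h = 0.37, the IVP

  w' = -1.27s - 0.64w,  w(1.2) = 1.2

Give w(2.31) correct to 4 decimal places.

Euler: w_{n+1} = w_n + h·f(s_n, w_n).
s=1.200000, w=1.200000: f=-2.292000 → w ← 1.200000 + 0.37·(-2.292000) = 0.351960
s=1.570000, w=0.351960: f=-2.219154 → w ← 0.351960 + 0.37·(-2.219154) = -0.469127
s=1.940000, w=-0.469127: f=-2.163559 → w ← -0.469127 + 0.37·(-2.163559) = -1.269644
w(2.31) ≈ -1.2696

-1.2696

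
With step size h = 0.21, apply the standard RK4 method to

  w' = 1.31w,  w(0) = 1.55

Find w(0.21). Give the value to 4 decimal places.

RK4: k1 = f(t_n, w_n); k2 = f(t_n + h/2, w_n + (h/2)·k1); k3 = f(t_n + h/2, w_n + (h/2)·k2); k4 = f(t_n + h, w_n + h·k3); w_{n+1} = w_n + (h/6)·(k1 + 2k2 + 2k3 + k4).
t=0.000000, w=1.550000:
  k1 = f(0.000000, 1.550000) = 2.030500
  k2 = f(0.105000, 1.763203) = 2.309795
  k3 = f(0.105000, 1.792529) = 2.348212
  k4 = f(0.210000, 2.043125) = 2.676493
  w ← 1.550000 + (0.21/6)·(k1 + 2k2 + 2k3 + k4) = 2.040805
w(0.21) ≈ 2.0408

2.0408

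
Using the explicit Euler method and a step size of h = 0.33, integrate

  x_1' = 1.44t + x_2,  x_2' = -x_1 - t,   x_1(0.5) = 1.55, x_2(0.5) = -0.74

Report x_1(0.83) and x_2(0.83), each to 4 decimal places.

Euler on (x_1,x_2): x_1_{n+1} = x_1_n + h·x_1', x_2_{n+1} = x_2_n + h·x_2'.
0.500000: (1.550000, -0.740000); f=(-0.020000, -2.050000) → (1.543400, -1.416500)
(x_1(0.83), x_2(0.83)) ≈ (1.5434, -1.4165)

1.5434, -1.4165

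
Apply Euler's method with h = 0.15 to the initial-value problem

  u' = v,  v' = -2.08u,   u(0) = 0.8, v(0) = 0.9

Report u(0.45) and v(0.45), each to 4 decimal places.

Euler on (u,v): u_{n+1} = u_n + h·u', v_{n+1} = v_n + h·v'.
0.000000: (0.800000, 0.900000); f=(0.900000, -1.664000) → (0.935000, 0.650400)
0.150000: (0.935000, 0.650400); f=(0.650400, -1.944800) → (1.032560, 0.358680)
0.300000: (1.032560, 0.358680); f=(0.358680, -2.147725) → (1.086362, 0.036521)
(u(0.45), v(0.45)) ≈ (1.0864, 0.0365)

1.0864, 0.0365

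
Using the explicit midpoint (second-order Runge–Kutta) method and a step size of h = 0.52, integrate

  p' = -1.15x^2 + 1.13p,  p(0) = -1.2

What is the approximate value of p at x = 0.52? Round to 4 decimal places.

-2.1527

Midpoint: k1 = f(x_n, p_n); k2 = f(x_n + h/2, p_n + (h/2)·k1); p_{n+1} = p_n + h·k2.
x=0.000000, p=-1.200000:
  k1 = f(0.000000, -1.200000) = -1.356000
  k2 = f(0.260000, -1.552560) = -1.832133
  p ← -1.200000 + 0.52·(-1.832133) = -2.152709
p(0.52) ≈ -2.1527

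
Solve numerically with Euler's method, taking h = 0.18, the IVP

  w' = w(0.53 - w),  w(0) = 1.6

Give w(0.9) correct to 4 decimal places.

Euler: w_{n+1} = w_n + h·f(t_n, w_n).
t=0.000000, w=1.600000: f=-1.712000 → w ← 1.600000 + 0.18·(-1.712000) = 1.291840
t=0.180000, w=1.291840: f=-0.984175 → w ← 1.291840 + 0.18·(-0.984175) = 1.114688
t=0.360000, w=1.114688: f=-0.651745 → w ← 1.114688 + 0.18·(-0.651745) = 0.997374
t=0.540000, w=0.997374: f=-0.466147 → w ← 0.997374 + 0.18·(-0.466147) = 0.913468
t=0.720000, w=0.913468: f=-0.350285 → w ← 0.913468 + 0.18·(-0.350285) = 0.850416
w(0.9) ≈ 0.8504

0.8504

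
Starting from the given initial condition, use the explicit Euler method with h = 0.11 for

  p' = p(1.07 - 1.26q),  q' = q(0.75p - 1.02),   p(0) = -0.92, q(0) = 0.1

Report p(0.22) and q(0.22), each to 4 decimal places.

Euler on (p,q): p_{n+1} = p_n + h·p', q_{n+1} = q_n + h·q'.
0.000000: (-0.920000, 0.100000); f=(-0.868480, -0.171000) → (-1.015533, 0.081190)
0.110000: (-1.015533, 0.081190); f=(-0.982732, -0.144652) → (-1.123633, 0.065278)
(p(0.22), q(0.22)) ≈ (-1.1236, 0.0653)

-1.1236, 0.0653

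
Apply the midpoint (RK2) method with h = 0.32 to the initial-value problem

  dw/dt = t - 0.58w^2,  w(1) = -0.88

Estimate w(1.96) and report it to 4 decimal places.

Midpoint: k1 = f(t_n, w_n); k2 = f(t_n + h/2, w_n + (h/2)·k1); w_{n+1} = w_n + h·k2.
t=1.000000, w=-0.880000:
  k1 = f(1.000000, -0.880000) = 0.550848
  k2 = f(1.160000, -0.791864) = 0.796312
  w ← -0.880000 + 0.32·0.796312 = -0.625180
t=1.320000, w=-0.625180:
  k1 = f(1.320000, -0.625180) = 1.093307
  k2 = f(1.480000, -0.450251) = 1.362419
  w ← -0.625180 + 0.32·1.362419 = -0.189206
t=1.640000, w=-0.189206:
  k1 = f(1.640000, -0.189206) = 1.619237
  k2 = f(1.800000, 0.069872) = 1.797168
  w ← -0.189206 + 0.32·1.797168 = 0.385888
w(1.96) ≈ 0.3859

0.3859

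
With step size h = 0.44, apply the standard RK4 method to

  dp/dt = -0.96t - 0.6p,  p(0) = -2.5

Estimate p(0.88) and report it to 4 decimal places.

RK4: k1 = f(t_n, p_n); k2 = f(t_n + h/2, p_n + (h/2)·k1); k3 = f(t_n + h/2, p_n + (h/2)·k2); k4 = f(t_n + h, p_n + h·k3); p_{n+1} = p_n + (h/6)·(k1 + 2k2 + 2k3 + k4).
t=0.000000, p=-2.500000:
  k1 = f(0.000000, -2.500000) = 1.500000
  k2 = f(0.220000, -2.170000) = 1.090800
  k3 = f(0.220000, -2.260024) = 1.144814
  k4 = f(0.440000, -1.996282) = 0.775369
  p ← -2.500000 + (0.44/6)·(k1 + 2k2 + 2k3 + k4) = -2.005249
t=0.440000, p=-2.005249:
  k1 = f(0.440000, -2.005249) = 0.780750
  k2 = f(0.660000, -1.833485) = 0.466491
  k3 = f(0.660000, -1.902622) = 0.507973
  k4 = f(0.880000, -1.781741) = 0.224245
  p ← -2.005249 + (0.44/6)·(k1 + 2k2 + 2k3 + k4) = -1.788629
p(0.88) ≈ -1.7886

-1.7886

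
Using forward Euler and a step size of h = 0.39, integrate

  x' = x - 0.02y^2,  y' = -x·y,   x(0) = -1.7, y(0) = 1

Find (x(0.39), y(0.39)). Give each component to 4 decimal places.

-2.3708, 1.6630

Euler on (x,y): x_{n+1} = x_n + h·x', y_{n+1} = y_n + h·y'.
0.000000: (-1.700000, 1.000000); f=(-1.720000, 1.700000) → (-2.370800, 1.663000)
(x(0.39), y(0.39)) ≈ (-2.3708, 1.6630)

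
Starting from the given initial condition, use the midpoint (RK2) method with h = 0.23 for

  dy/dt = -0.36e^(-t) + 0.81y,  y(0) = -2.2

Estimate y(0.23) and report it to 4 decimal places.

-2.7296

Midpoint: k1 = f(t_n, y_n); k2 = f(t_n + h/2, y_n + (h/2)·k1); y_{n+1} = y_n + h·k2.
t=0.000000, y=-2.200000:
  k1 = f(0.000000, -2.200000) = -2.142000
  k2 = f(0.115000, -2.446330) = -2.302419
  y ← -2.200000 + 0.23·(-2.302419) = -2.729556
y(0.23) ≈ -2.7296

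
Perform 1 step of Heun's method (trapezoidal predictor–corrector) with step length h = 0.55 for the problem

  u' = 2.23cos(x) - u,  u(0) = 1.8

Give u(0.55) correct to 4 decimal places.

1.8810

Heun: k1 = f(x_n, u_n); k2 = f(x_n + h, u_n + h·k1); u_{n+1} = u_n + (h/2)·(k1 + k2).
x=0.000000, u=1.800000:
  k1 = f(0.000000, 1.800000) = 0.430000
  k2 = f(0.550000, 2.036500) = -0.135370
  u ← 1.800000 + (0.55/2)·(0.430000 + (-0.135370)) = 1.881023
u(0.55) ≈ 1.8810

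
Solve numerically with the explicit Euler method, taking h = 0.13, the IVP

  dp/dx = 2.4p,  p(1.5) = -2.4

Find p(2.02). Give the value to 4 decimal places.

Euler: p_{n+1} = p_n + h·f(x_n, p_n).
x=1.500000, p=-2.400000: f=-5.760000 → p ← -2.400000 + 0.13·(-5.760000) = -3.148800
x=1.630000, p=-3.148800: f=-7.557120 → p ← -3.148800 + 0.13·(-7.557120) = -4.131226
x=1.760000, p=-4.131226: f=-9.914941 → p ← -4.131226 + 0.13·(-9.914941) = -5.420168
x=1.890000, p=-5.420168: f=-13.008403 → p ← -5.420168 + 0.13·(-13.008403) = -7.111260
p(2.02) ≈ -7.1113

-7.1113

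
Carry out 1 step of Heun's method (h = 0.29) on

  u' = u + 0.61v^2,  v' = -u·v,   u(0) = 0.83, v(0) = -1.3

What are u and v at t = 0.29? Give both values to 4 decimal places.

Heun on (u,v): k1 = f(t_n, state_n); k2 = f(t_n + h, state_n + h·k1); state_{n+1} = state_n + (h/2)·(k1 + k2).
0.000000: (0.830000, -1.300000)
  k1 = (1.860900, 1.079000)
  predictor → (1.369661, -0.987090)
  k2 = (1.964012, 1.351979)
  → (1.384612, -0.947508)
(u(0.29), v(0.29)) ≈ (1.3846, -0.9475)

1.3846, -0.9475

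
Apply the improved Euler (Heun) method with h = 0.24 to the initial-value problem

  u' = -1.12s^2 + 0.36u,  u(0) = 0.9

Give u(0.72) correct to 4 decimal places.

1.0105

Heun: k1 = f(s_n, u_n); k2 = f(s_n + h, u_n + h·k1); u_{n+1} = u_n + (h/2)·(k1 + k2).
s=0.000000, u=0.900000:
  k1 = f(0.000000, 0.900000) = 0.324000
  k2 = f(0.240000, 0.977760) = 0.287482
  u ← 0.900000 + (0.24/2)·(0.324000 + 0.287482) = 0.973378
s=0.240000, u=0.973378:
  k1 = f(0.240000, 0.973378) = 0.285904
  k2 = f(0.480000, 1.041995) = 0.117070
  u ← 0.973378 + (0.24/2)·(0.285904 + 0.117070) = 1.021735
s=0.480000, u=1.021735:
  k1 = f(0.480000, 1.021735) = 0.109776
  k2 = f(0.720000, 1.048081) = -0.203299
  u ← 1.021735 + (0.24/2)·(0.109776 + (-0.203299)) = 1.010512
u(0.72) ≈ 1.0105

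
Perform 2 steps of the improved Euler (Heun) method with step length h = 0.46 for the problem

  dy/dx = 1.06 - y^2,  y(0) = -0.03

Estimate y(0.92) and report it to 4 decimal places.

Heun: k1 = f(x_n, y_n); k2 = f(x_n + h, y_n + h·k1); y_{n+1} = y_n + (h/2)·(k1 + k2).
x=0.000000, y=-0.030000:
  k1 = f(0.000000, -0.030000) = 1.059100
  k2 = f(0.460000, 0.457186) = 0.850981
  y ← -0.030000 + (0.46/2)·(1.059100 + 0.850981) = 0.409319
x=0.460000, y=0.409319:
  k1 = f(0.460000, 0.409319) = 0.892458
  k2 = f(0.920000, 0.819849) = 0.387847
  y ← 0.409319 + (0.46/2)·(0.892458 + 0.387847) = 0.703789
y(0.92) ≈ 0.7038

0.7038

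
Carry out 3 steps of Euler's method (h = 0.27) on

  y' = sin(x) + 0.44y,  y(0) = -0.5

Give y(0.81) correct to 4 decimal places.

Euler: y_{n+1} = y_n + h·f(x_n, y_n).
x=0.000000, y=-0.500000: f=-0.220000 → y ← -0.500000 + 0.27·(-0.220000) = -0.559400
x=0.270000, y=-0.559400: f=0.020595 → y ← -0.559400 + 0.27·0.020595 = -0.553839
x=0.540000, y=-0.553839: f=0.270447 → y ← -0.553839 + 0.27·0.270447 = -0.480819
y(0.81) ≈ -0.4808

-0.4808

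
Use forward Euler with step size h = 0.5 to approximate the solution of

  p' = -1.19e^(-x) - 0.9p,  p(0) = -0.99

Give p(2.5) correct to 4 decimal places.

-0.3841

Euler: p_{n+1} = p_n + h·f(x_n, p_n).
x=0.000000, p=-0.990000: f=-0.299000 → p ← -0.990000 + 0.5·(-0.299000) = -1.139500
x=0.500000, p=-1.139500: f=0.303779 → p ← -1.139500 + 0.5·0.303779 = -0.987611
x=1.000000, p=-0.987611: f=0.451073 → p ← -0.987611 + 0.5·0.451073 = -0.762074
x=1.500000, p=-0.762074: f=0.420342 → p ← -0.762074 + 0.5·0.420342 = -0.551903
x=2.000000, p=-0.551903: f=0.335664 → p ← -0.551903 + 0.5·0.335664 = -0.384071
p(2.5) ≈ -0.3841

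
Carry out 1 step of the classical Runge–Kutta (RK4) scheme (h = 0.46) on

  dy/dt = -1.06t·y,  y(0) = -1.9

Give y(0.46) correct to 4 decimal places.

-1.6984

RK4: k1 = f(t_n, y_n); k2 = f(t_n + h/2, y_n + (h/2)·k1); k3 = f(t_n + h/2, y_n + (h/2)·k2); k4 = f(t_n + h, y_n + h·k3); y_{n+1} = y_n + (h/6)·(k1 + 2k2 + 2k3 + k4).
t=0.000000, y=-1.900000:
  k1 = f(0.000000, -1.900000) = 0.000000
  k2 = f(0.230000, -1.900000) = 0.463220
  k3 = f(0.230000, -1.793459) = 0.437245
  k4 = f(0.460000, -1.698867) = 0.828368
  y ← -1.900000 + (0.46/6)·(k1 + 2k2 + 2k3 + k4) = -1.698420
y(0.46) ≈ -1.6984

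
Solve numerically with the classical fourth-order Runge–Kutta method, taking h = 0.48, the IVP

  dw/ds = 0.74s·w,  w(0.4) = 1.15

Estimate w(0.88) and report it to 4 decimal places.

1.4435

RK4: k1 = f(s_n, w_n); k2 = f(s_n + h/2, w_n + (h/2)·k1); k3 = f(s_n + h/2, w_n + (h/2)·k2); k4 = f(s_n + h, w_n + h·k3); w_{n+1} = w_n + (h/6)·(k1 + 2k2 + 2k3 + k4).
s=0.400000, w=1.150000:
  k1 = f(0.400000, 1.150000) = 0.340400
  k2 = f(0.640000, 1.231696) = 0.583331
  k3 = f(0.640000, 1.289999) = 0.610944
  k4 = f(0.880000, 1.443253) = 0.939846
  w ← 1.150000 + (0.48/6)·(k1 + 2k2 + 2k3 + k4) = 1.443504
w(0.88) ≈ 1.4435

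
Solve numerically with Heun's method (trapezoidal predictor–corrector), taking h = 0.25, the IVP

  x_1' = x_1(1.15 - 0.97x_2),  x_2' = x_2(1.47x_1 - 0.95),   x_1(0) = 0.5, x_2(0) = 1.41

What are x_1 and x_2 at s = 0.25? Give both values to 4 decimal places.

0.4779, 1.3296

Heun on (x_1,x_2): k1 = f(s_n, state_n); k2 = f(s_n + h, state_n + h·k1); state_{n+1} = state_n + (h/2)·(k1 + k2).
0.000000: (0.500000, 1.410000)
  k1 = (-0.108850, -0.303150)
  predictor → (0.472788, 1.334213)
  k2 = (-0.068169, -0.340227)
  → (0.477873, 1.329578)
(x_1(0.25), x_2(0.25)) ≈ (0.4779, 1.3296)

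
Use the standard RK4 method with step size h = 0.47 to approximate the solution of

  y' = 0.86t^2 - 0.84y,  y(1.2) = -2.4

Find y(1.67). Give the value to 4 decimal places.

RK4: k1 = f(t_n, y_n); k2 = f(t_n + h/2, y_n + (h/2)·k1); k3 = f(t_n + h/2, y_n + (h/2)·k2); k4 = f(t_n + h, y_n + h·k3); y_{n+1} = y_n + (h/6)·(k1 + 2k2 + 2k3 + k4).
t=1.200000, y=-2.400000:
  k1 = f(1.200000, -2.400000) = 3.254400
  k2 = f(1.435000, -1.635216) = 3.144515
  k3 = f(1.435000, -1.661039) = 3.166206
  k4 = f(1.670000, -0.911883) = 3.164436
  y ← -2.400000 + (0.47/6)·(k1 + 2k2 + 2k3 + k4) = -0.908512
y(1.67) ≈ -0.9085

-0.9085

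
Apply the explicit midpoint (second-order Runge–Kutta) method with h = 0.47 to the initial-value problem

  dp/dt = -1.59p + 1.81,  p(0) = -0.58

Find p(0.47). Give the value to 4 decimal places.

0.2243

Midpoint: k1 = f(t_n, p_n); k2 = f(t_n + h/2, p_n + (h/2)·k1); p_{n+1} = p_n + h·k2.
t=0.000000, p=-0.580000:
  k1 = f(0.000000, -0.580000) = 2.732200
  k2 = f(0.235000, 0.062067) = 1.711313
  p ← -0.580000 + 0.47·1.711313 = 0.224317
p(0.47) ≈ 0.2243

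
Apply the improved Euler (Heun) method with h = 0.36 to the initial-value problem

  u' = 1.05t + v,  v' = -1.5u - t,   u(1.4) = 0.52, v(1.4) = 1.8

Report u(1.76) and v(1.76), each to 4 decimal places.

Heun on (u,v): k1 = f(t_n, state_n); k2 = f(t_n + h, state_n + h·k1); state_{n+1} = state_n + (h/2)·(k1 + k2).
1.400000: (0.520000, 1.800000)
  k1 = (3.270000, -2.180000)
  predictor → (1.697200, 1.015200)
  k2 = (2.863200, -4.305800)
  → (1.623976, 0.632556)
(u(1.76), v(1.76)) ≈ (1.6240, 0.6326)

1.6240, 0.6326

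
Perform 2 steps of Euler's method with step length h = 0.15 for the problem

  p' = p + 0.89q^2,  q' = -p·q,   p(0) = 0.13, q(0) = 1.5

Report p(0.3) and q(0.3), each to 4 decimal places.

Euler on (p,q): p_{n+1} = p_n + h·p', q_{n+1} = q_n + h·q'.
0.000000: (0.130000, 1.500000); f=(2.132500, -0.195000) → (0.449875, 1.470750)
0.150000: (0.449875, 1.470750); f=(2.375039, -0.661654) → (0.806131, 1.371502)
(p(0.3), q(0.3)) ≈ (0.8061, 1.3715)

0.8061, 1.3715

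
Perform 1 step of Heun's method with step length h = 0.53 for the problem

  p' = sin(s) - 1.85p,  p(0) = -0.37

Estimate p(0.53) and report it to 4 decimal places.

Heun: k1 = f(s_n, p_n); k2 = f(s_n + h, p_n + h·k1); p_{n+1} = p_n + (h/2)·(k1 + k2).
s=0.000000, p=-0.370000:
  k1 = f(0.000000, -0.370000) = 0.684500
  k2 = f(0.530000, -0.007215) = 0.518881
  p ← -0.370000 + (0.53/2)·(0.684500 + 0.518881) = -0.051104
p(0.53) ≈ -0.0511

-0.0511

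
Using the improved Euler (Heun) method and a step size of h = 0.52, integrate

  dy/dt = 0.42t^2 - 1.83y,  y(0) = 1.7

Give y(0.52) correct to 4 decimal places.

0.8815

Heun: k1 = f(t_n, y_n); k2 = f(t_n + h, y_n + h·k1); y_{n+1} = y_n + (h/2)·(k1 + k2).
t=0.000000, y=1.700000:
  k1 = f(0.000000, 1.700000) = -3.111000
  k2 = f(0.520000, 0.082280) = -0.037004
  y ← 1.700000 + (0.52/2)·(-3.111000 + (-0.037004)) = 0.881519
y(0.52) ≈ 0.8815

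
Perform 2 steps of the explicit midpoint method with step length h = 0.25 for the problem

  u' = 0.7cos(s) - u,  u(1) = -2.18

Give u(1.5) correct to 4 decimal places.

-1.2537

Midpoint: k1 = f(s_n, u_n); k2 = f(s_n + h/2, u_n + (h/2)·k1); u_{n+1} = u_n + h·k2.
s=1.000000, u=-2.180000:
  k1 = f(1.000000, -2.180000) = 2.558212
  k2 = f(1.125000, -1.860224) = 2.162047
  u ← -2.180000 + 0.25·2.162047 = -1.639488
s=1.250000, u=-1.639488:
  k1 = f(1.250000, -1.639488) = 1.860214
  k2 = f(1.375000, -1.406961) = 1.543145
  u ← -1.639488 + 0.25·1.543145 = -1.253702
u(1.5) ≈ -1.2537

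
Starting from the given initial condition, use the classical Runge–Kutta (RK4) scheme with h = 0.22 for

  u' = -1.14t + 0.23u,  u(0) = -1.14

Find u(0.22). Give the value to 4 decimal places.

RK4: k1 = f(t_n, u_n); k2 = f(t_n + h/2, u_n + (h/2)·k1); k3 = f(t_n + h/2, u_n + (h/2)·k2); k4 = f(t_n + h, u_n + h·k3); u_{n+1} = u_n + (h/6)·(k1 + 2k2 + 2k3 + k4).
t=0.000000, u=-1.140000:
  k1 = f(0.000000, -1.140000) = -0.262200
  k2 = f(0.110000, -1.168842) = -0.394234
  k3 = f(0.110000, -1.183366) = -0.397574
  k4 = f(0.220000, -1.227466) = -0.533117
  u ← -1.140000 + (0.22/6)·(k1 + 2k2 + 2k3 + k4) = -1.227228
u(0.22) ≈ -1.2272

-1.2272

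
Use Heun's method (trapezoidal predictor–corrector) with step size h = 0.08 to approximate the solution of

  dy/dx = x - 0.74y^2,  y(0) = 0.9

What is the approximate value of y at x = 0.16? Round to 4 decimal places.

Heun: k1 = f(x_n, y_n); k2 = f(x_n + h, y_n + h·k1); y_{n+1} = y_n + (h/2)·(k1 + k2).
x=0.000000, y=0.900000:
  k1 = f(0.000000, 0.900000) = -0.599400
  k2 = f(0.080000, 0.852048) = -0.457229
  y ← 0.900000 + (0.08/2)·(-0.599400 + (-0.457229)) = 0.857735
x=0.080000, y=0.857735:
  k1 = f(0.080000, 0.857735) = -0.464425
  k2 = f(0.160000, 0.820581) = -0.338281
  y ← 0.857735 + (0.08/2)·(-0.464425 + (-0.338281)) = 0.825627
y(0.16) ≈ 0.8256

0.8256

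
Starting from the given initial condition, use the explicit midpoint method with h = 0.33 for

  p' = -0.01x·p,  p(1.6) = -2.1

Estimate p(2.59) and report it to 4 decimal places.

-2.0569

Midpoint: k1 = f(x_n, p_n); k2 = f(x_n + h/2, p_n + (h/2)·k1); p_{n+1} = p_n + h·k2.
x=1.600000, p=-2.100000:
  k1 = f(1.600000, -2.100000) = 0.033600
  k2 = f(1.765000, -2.094456) = 0.036967
  p ← -2.100000 + 0.33·0.036967 = -2.087801
x=1.930000, p=-2.087801:
  k1 = f(1.930000, -2.087801) = 0.040295
  k2 = f(2.095000, -2.081152) = 0.043600
  p ← -2.087801 + 0.33·0.043600 = -2.073413
x=2.260000, p=-2.073413:
  k1 = f(2.260000, -2.073413) = 0.046859
  k2 = f(2.425000, -2.065681) = 0.050093
  p ← -2.073413 + 0.33·0.050093 = -2.056882
p(2.59) ≈ -2.0569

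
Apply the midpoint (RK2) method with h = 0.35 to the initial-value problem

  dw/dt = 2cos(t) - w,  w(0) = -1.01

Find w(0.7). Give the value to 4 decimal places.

0.3829

Midpoint: k1 = f(t_n, w_n); k2 = f(t_n + h/2, w_n + (h/2)·k1); w_{n+1} = w_n + h·k2.
t=0.000000, w=-1.010000:
  k1 = f(0.000000, -1.010000) = 3.010000
  k2 = f(0.175000, -0.483250) = 2.452703
  w ← -1.010000 + 0.35·2.452703 = -0.151554
t=0.350000, w=-0.151554:
  k1 = f(0.350000, -0.151554) = 2.030299
  k2 = f(0.525000, 0.203748) = 1.526899
  w ← -0.151554 + 0.35·1.526899 = 0.382861
w(0.7) ≈ 0.3829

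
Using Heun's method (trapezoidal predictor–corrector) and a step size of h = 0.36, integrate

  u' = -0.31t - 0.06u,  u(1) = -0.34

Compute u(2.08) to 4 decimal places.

Heun: k1 = f(t_n, u_n); k2 = f(t_n + h, u_n + h·k1); u_{n+1} = u_n + (h/2)·(k1 + k2).
t=1.000000, u=-0.340000:
  k1 = f(1.000000, -0.340000) = -0.289600
  k2 = f(1.360000, -0.444256) = -0.394945
  u ← -0.340000 + (0.36/2)·(-0.289600 + (-0.394945)) = -0.463218
t=1.360000, u=-0.463218:
  k1 = f(1.360000, -0.463218) = -0.393807
  k2 = f(1.720000, -0.604989) = -0.496901
  u ← -0.463218 + (0.36/2)·(-0.393807 + (-0.496901)) = -0.623545
t=1.720000, u=-0.623545:
  k1 = f(1.720000, -0.623545) = -0.495787
  k2 = f(2.080000, -0.802029) = -0.596678
  u ← -0.623545 + (0.36/2)·(-0.495787 + (-0.596678)) = -0.820189
u(2.08) ≈ -0.8202

-0.8202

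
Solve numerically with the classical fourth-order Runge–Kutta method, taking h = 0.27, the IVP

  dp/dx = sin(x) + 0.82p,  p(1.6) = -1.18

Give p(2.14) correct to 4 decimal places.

RK4: k1 = f(x_n, p_n); k2 = f(x_n + h/2, p_n + (h/2)·k1); k3 = f(x_n + h/2, p_n + (h/2)·k2); k4 = f(x_n + h, p_n + h·k3); p_{n+1} = p_n + (h/6)·(k1 + 2k2 + 2k3 + k4).
x=1.600000, p=-1.180000:
  k1 = f(1.600000, -1.180000) = 0.031974
  k2 = f(1.735000, -1.175684) = 0.022488
  k3 = f(1.735000, -1.176964) = 0.021438
  k4 = f(1.870000, -1.174212) = -0.007282
  p ← -1.180000 + (0.27/6)·(k1 + 2k2 + 2k3 + k4) = -1.174935
x=1.870000, p=-1.174935:
  k1 = f(1.870000, -1.174935) = -0.007876
  k2 = f(2.005000, -1.175999) = -0.057114
  k3 = f(2.005000, -1.182646) = -0.062564
  k4 = f(2.140000, -1.191828) = -0.134968
  p ← -1.174935 + (0.27/6)·(k1 + 2k2 + 2k3 + k4) = -1.192134
p(2.14) ≈ -1.1921

-1.1921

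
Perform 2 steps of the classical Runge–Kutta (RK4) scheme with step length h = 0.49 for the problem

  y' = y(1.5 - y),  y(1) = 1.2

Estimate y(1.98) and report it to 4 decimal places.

RK4: k1 = f(x_n, y_n); k2 = f(x_n + h/2, y_n + (h/2)·k1); k3 = f(x_n + h/2, y_n + (h/2)·k2); k4 = f(x_n + h, y_n + h·k3); y_{n+1} = y_n + (h/6)·(k1 + 2k2 + 2k3 + k4).
x=1.000000, y=1.200000:
  k1 = f(1.000000, 1.200000) = 0.360000
  k2 = f(1.245000, 1.288200) = 0.272841
  k3 = f(1.245000, 1.266846) = 0.295370
  k4 = f(1.490000, 1.344731) = 0.208795
  y ← 1.200000 + (0.49/6)·(k1 + 2k2 + 2k3 + k4) = 1.339259
x=1.490000, y=1.339259:
  k1 = f(1.490000, 1.339259) = 0.215273
  k2 = f(1.735000, 1.392001) = 0.150334
  k3 = f(1.735000, 1.376091) = 0.170510
  k4 = f(1.980000, 1.422809) = 0.109828
  y ← 1.339259 + (0.49/6)·(k1 + 2k2 + 2k3 + k4) = 1.418214
y(1.98) ≈ 1.4182

1.4182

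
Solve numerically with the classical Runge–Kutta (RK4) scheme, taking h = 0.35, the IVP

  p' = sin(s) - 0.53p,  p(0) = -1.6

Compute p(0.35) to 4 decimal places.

-1.2721

RK4: k1 = f(s_n, p_n); k2 = f(s_n + h/2, p_n + (h/2)·k1); k3 = f(s_n + h/2, p_n + (h/2)·k2); k4 = f(s_n + h, p_n + h·k3); p_{n+1} = p_n + (h/6)·(k1 + 2k2 + 2k3 + k4).
s=0.000000, p=-1.600000:
  k1 = f(0.000000, -1.600000) = 0.848000
  k2 = f(0.175000, -1.451600) = 0.943456
  k3 = f(0.175000, -1.434895) = 0.934603
  k4 = f(0.350000, -1.272889) = 1.017529
  p ← -1.600000 + (0.35/6)·(k1 + 2k2 + 2k3 + k4) = -1.272071
p(0.35) ≈ -1.2721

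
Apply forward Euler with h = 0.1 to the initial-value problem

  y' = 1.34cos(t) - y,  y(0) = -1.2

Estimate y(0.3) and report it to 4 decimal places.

-0.5149

Euler: y_{n+1} = y_n + h·f(t_n, y_n).
t=0.000000, y=-1.200000: f=2.540000 → y ← -1.200000 + 0.1·2.540000 = -0.946000
t=0.100000, y=-0.946000: f=2.279306 → y ← -0.946000 + 0.1·2.279306 = -0.718069
t=0.200000, y=-0.718069: f=2.031359 → y ← -0.718069 + 0.1·2.031359 = -0.514934
y(0.3) ≈ -0.5149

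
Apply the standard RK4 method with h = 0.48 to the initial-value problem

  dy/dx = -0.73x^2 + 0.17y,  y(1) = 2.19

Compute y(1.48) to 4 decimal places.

RK4: k1 = f(x_n, y_n); k2 = f(x_n + h/2, y_n + (h/2)·k1); k3 = f(x_n + h/2, y_n + (h/2)·k2); k4 = f(x_n + h, y_n + h·k3); y_{n+1} = y_n + (h/6)·(k1 + 2k2 + 2k3 + k4).
x=1.000000, y=2.190000:
  k1 = f(1.000000, 2.190000) = -0.357700
  k2 = f(1.240000, 2.104152) = -0.764742
  k3 = f(1.240000, 2.006462) = -0.781349
  k4 = f(1.480000, 1.814952) = -1.290450
  y ← 2.190000 + (0.48/6)·(k1 + 2k2 + 2k3 + k4) = 1.810773
y(1.48) ≈ 1.8108

1.8108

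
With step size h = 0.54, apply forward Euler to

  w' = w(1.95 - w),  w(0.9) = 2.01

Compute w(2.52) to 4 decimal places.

Euler: w_{n+1} = w_n + h·f(t_n, w_n).
t=0.900000, w=2.010000: f=-0.120600 → w ← 2.010000 + 0.54·(-0.120600) = 1.944876
t=1.440000, w=1.944876: f=0.009966 → w ← 1.944876 + 0.54·0.009966 = 1.950257
t=1.980000, w=1.950257: f=-0.000502 → w ← 1.950257 + 0.54·(-0.000502) = 1.949986
w(2.52) ≈ 1.9500

1.9500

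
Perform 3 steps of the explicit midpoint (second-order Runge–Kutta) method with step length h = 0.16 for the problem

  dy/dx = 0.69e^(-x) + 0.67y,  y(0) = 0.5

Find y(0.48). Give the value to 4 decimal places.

1.0034

Midpoint: k1 = f(x_n, y_n); k2 = f(x_n + h/2, y_n + (h/2)·k1); y_{n+1} = y_n + h·k2.
x=0.000000, y=0.500000:
  k1 = f(0.000000, 0.500000) = 1.025000
  k2 = f(0.080000, 0.582000) = 1.026890
  y ← 0.500000 + 0.16·1.026890 = 0.664302
x=0.160000, y=0.664302:
  k1 = f(0.160000, 0.664302) = 1.033062
  k2 = f(0.240000, 0.746947) = 1.043228
  y ← 0.664302 + 0.16·1.043228 = 0.831219
x=0.320000, y=0.831219:
  k1 = f(0.320000, 0.831219) = 1.057960
  k2 = f(0.400000, 0.915856) = 1.076144
  y ← 0.831219 + 0.16·1.076144 = 1.003402
y(0.48) ≈ 1.0034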